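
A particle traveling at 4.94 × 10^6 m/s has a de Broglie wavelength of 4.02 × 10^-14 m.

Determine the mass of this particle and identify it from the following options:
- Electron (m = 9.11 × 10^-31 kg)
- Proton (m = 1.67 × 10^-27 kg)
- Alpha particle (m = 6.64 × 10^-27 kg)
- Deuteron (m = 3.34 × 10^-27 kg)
The particle is a deuteron.

From λ = h/(mv), solve for mass:

m = h/(λv)
m = (6.626 × 10^-34 J·s) / (4.02 × 10^-14 m × 4.94 × 10^6 m/s)
m = 3.34 × 10^-27 kg

Comparing with the listed masses, this is closest to a deuteron.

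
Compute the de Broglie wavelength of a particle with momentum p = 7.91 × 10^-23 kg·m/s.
8.38 × 10^-12 m

Using the de Broglie relation λ = h/p:

λ = h/p
λ = (6.626 × 10^-34 J·s) / (7.91 × 10^-23 kg·m/s)
λ = 8.38 × 10^-12 m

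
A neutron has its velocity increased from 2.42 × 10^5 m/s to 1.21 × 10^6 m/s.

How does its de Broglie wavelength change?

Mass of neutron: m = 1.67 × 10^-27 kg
The wavelength decreases by a factor of 5.

Using λ = h/(mv):

Initial wavelength: λ₁ = h/(mv₁) = 1.64 × 10^-12 m
Final wavelength: λ₂ = h/(mv₂) = 3.28 × 10^-13 m

Since λ ∝ 1/v, when velocity increases by a factor of 5, the wavelength decreases by a factor of 5.

λ₂/λ₁ = v₁/v₂ = 1/5

The wavelength decreases by a factor of 5.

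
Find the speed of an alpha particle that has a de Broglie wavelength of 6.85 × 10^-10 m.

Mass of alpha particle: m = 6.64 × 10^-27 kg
1.46 × 10^2 m/s

From the de Broglie relation λ = h/(mv), we solve for v:

v = h/(mλ)
v = (6.626 × 10^-34 J·s) / (6.64 × 10^-27 kg × 6.85 × 10^-10 m)
v = 1.46 × 10^2 m/s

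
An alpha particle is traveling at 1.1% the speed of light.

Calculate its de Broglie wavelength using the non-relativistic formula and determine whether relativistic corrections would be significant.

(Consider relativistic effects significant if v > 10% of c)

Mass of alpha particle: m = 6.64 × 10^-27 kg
No, relativistic corrections are not needed.

Using the non-relativistic de Broglie formula λ = h/(mv):

v = 1.1% × c = 3.298 × 10^6 m/s

λ = h/(mv)
λ = (6.626 × 10^-34 J·s) / (6.64 × 10^-27 kg × 3.298 × 10^6 m/s)
λ = 3.03 × 10^-14 m

Since v = 1.1% of c < 10% of c, relativistic corrections are NOT significant and this non-relativistic result is a good approximation.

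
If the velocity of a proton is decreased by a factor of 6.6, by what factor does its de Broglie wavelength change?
The wavelength increases by a factor of 6.6.

From λ = h/(mv), the wavelength is inversely proportional to velocity:

λ ∝ 1/v

If v → v/6.6, then λ → 6.6λ

When velocity is decreased by a factor of 6.6, the wavelength increases by a factor of 6.6.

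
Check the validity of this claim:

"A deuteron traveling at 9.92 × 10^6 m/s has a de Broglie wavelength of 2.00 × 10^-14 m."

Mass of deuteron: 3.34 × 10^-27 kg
True

The claim is correct.

Using λ = h/(mv):
λ = (6.626 × 10^-34 J·s) / (3.34 × 10^-27 kg × 9.92 × 10^6 m/s)
λ = 2.00 × 10^-14 m

This matches the claimed value.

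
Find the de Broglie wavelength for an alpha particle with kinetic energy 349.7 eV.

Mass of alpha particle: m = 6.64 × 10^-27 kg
7.68 × 10^-13 m

Using λ = h/√(2mKE):

First convert KE to Joules: KE = 349.7 eV = 5.603 × 10^-17 J

λ = h/√(2mKE)
λ = (6.626 × 10^-34 J·s) / √(2 × 6.64 × 10^-27 kg × 5.603 × 10^-17 J)
λ = 7.68 × 10^-13 m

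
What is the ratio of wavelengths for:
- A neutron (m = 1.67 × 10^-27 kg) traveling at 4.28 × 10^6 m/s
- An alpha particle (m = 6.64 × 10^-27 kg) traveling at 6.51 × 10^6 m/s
λ₁/λ₂ = 6.05

Using λ = h/(mv):

λ₁ = h/(m₁v₁) = 9.27 × 10^-14 m
λ₂ = h/(m₂v₂) = 1.53 × 10^-14 m

Ratio λ₁/λ₂ = (m₂v₂)/(m₁v₁)
         = (6.64 × 10^-27 kg × 6.51 × 10^6 m/s) / (1.67 × 10^-27 kg × 4.28 × 10^6 m/s)
         = 6.05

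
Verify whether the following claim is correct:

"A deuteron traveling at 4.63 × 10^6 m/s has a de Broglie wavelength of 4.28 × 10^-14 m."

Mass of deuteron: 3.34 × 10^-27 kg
True

The claim is correct.

Using λ = h/(mv):
λ = (6.626 × 10^-34 J·s) / (3.34 × 10^-27 kg × 4.63 × 10^6 m/s)
λ = 4.28 × 10^-14 m

This matches the claimed value.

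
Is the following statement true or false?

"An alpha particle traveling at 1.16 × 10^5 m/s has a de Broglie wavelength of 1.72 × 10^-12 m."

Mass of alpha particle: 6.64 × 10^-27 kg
False

The claim is incorrect.

Using λ = h/(mv):
λ = (6.626 × 10^-34 J·s) / (6.64 × 10^-27 kg × 1.16 × 10^5 m/s)
λ = 8.60 × 10^-13 m

The actual wavelength differs from the claimed 1.72 × 10^-12 m.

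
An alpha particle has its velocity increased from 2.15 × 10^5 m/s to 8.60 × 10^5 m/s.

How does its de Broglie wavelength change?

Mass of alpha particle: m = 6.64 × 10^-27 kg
The wavelength decreases by a factor of 4.

Using λ = h/(mv):

Initial wavelength: λ₁ = h/(mv₁) = 4.64 × 10^-13 m
Final wavelength: λ₂ = h/(mv₂) = 1.16 × 10^-13 m

Since λ ∝ 1/v, when velocity increases by a factor of 4, the wavelength decreases by a factor of 4.

λ₂/λ₁ = v₁/v₂ = 1/4

The wavelength decreases by a factor of 4.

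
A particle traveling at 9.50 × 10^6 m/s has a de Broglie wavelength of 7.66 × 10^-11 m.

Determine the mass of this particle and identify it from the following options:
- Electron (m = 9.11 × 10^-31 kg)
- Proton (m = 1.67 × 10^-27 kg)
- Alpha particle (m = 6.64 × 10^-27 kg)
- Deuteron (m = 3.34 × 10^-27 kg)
The particle is an electron.

From λ = h/(mv), solve for mass:

m = h/(λv)
m = (6.626 × 10^-34 J·s) / (7.66 × 10^-11 m × 9.50 × 10^6 m/s)
m = 9.11 × 10^-31 kg

Comparing with the listed masses, this is closest to an electron.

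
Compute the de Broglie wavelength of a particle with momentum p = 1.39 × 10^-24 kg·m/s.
4.77 × 10^-10 m

Using the de Broglie relation λ = h/p:

λ = h/p
λ = (6.626 × 10^-34 J·s) / (1.39 × 10^-24 kg·m/s)
λ = 4.77 × 10^-10 m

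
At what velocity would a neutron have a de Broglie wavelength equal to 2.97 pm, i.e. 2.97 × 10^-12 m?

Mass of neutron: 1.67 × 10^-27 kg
1.34 × 10^5 m/s

From λ = h/(mv), solve for v:

v = h/(mλ)
v = (6.626 × 10^-34 J·s) / (1.67 × 10^-27 kg × 2.97 × 10^-12 m)
v = 1.34 × 10^5 m/s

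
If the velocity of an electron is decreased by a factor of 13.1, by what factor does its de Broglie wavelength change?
The wavelength increases by a factor of 13.1.

From λ = h/(mv), the wavelength is inversely proportional to velocity:

λ ∝ 1/v

If v → v/13.1, then λ → 13.1λ

When velocity is decreased by a factor of 13.1, the wavelength increases by a factor of 13.1.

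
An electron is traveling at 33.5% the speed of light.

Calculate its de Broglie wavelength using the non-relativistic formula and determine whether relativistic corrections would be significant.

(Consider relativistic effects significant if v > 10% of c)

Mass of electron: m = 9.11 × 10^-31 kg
Yes, relativistic corrections are needed.

Using the non-relativistic de Broglie formula λ = h/(mv):

v = 33.5% × c = 1.004 × 10^8 m/s

λ = h/(mv)
λ = (6.626 × 10^-34 J·s) / (9.11 × 10^-31 kg × 1.004 × 10^8 m/s)
λ = 7.24 × 10^-12 m

Since v = 33.5% of c > 10% of c, relativistic corrections ARE significant and the actual wavelength would differ from this non-relativistic estimate.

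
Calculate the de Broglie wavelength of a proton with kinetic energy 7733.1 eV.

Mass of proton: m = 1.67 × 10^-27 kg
3.26 × 10^-13 m

Using λ = h/√(2mKE):

First convert KE to Joules: KE = 7733.1 eV = 1.239 × 10^-15 J

λ = h/√(2mKE)
λ = (6.626 × 10^-34 J·s) / √(2 × 1.67 × 10^-27 kg × 1.239 × 10^-15 J)
λ = 3.26 × 10^-13 m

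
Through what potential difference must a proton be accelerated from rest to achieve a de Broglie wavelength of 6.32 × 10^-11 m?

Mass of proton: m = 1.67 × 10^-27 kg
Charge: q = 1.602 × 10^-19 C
2.05 × 10^-1 V

From λ = h/√(2mqV), we solve for V:

λ² = h²/(2mqV)
V = h²/(2mqλ²)
V = (6.626 × 10^-34 J·s)² / (2 × 1.67 × 10^-27 kg × 1.602 × 10^-19 C × (6.32 × 10^-11 m)²)
V = 2.05 × 10^-1 V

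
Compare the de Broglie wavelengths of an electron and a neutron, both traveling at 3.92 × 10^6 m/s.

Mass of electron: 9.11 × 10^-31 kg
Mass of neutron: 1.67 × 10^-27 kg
The electron has the longer wavelength.

Using λ = h/(mv), since both particles have the same velocity, the wavelength depends only on mass.

For electron: λ₁ = h/(m₁v) = 1.86 × 10^-10 m
For neutron: λ₂ = h/(m₂v) = 1.01 × 10^-13 m

Since λ ∝ 1/m at constant velocity, the lighter particle has the longer wavelength.

The electron has the longer de Broglie wavelength.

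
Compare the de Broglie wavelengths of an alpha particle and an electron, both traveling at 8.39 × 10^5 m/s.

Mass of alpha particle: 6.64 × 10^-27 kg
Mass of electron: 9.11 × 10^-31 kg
The electron has the longer wavelength.

Using λ = h/(mv), since both particles have the same velocity, the wavelength depends only on mass.

For alpha particle: λ₁ = h/(m₁v) = 1.19 × 10^-13 m
For electron: λ₂ = h/(m₂v) = 8.67 × 10^-10 m

Since λ ∝ 1/m at constant velocity, the lighter particle has the longer wavelength.

The electron has the longer de Broglie wavelength.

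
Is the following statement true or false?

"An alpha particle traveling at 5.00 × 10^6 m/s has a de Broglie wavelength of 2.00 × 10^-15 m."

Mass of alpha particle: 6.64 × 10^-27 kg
False

The claim is incorrect.

Using λ = h/(mv):
λ = (6.626 × 10^-34 J·s) / (6.64 × 10^-27 kg × 5.00 × 10^6 m/s)
λ = 2.00 × 10^-14 m

The actual wavelength differs from the claimed 2.00 × 10^-15 m.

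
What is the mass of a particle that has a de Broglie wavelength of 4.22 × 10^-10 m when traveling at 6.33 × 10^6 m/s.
2.48 × 10^-31 kg

From the de Broglie relation λ = h/(mv), we solve for m:

m = h/(λv)
m = (6.626 × 10^-34 J·s) / (4.22 × 10^-10 m × 6.33 × 10^6 m/s)
m = 2.48 × 10^-31 kg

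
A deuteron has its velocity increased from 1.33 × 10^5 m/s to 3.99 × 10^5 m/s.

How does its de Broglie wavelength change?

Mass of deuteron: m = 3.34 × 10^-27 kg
The wavelength decreases by a factor of 3.

Using λ = h/(mv):

Initial wavelength: λ₁ = h/(mv₁) = 1.49 × 10^-12 m
Final wavelength: λ₂ = h/(mv₂) = 4.97 × 10^-13 m

Since λ ∝ 1/v, when velocity increases by a factor of 3, the wavelength decreases by a factor of 3.

λ₂/λ₁ = v₁/v₂ = 1/3

The wavelength decreases by a factor of 3.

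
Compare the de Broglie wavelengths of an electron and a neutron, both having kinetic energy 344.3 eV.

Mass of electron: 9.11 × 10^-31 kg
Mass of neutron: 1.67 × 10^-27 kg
The electron has the longer wavelength.

Using λ = h/√(2mKE):

For electron: λ₁ = h/√(2m₁KE) = 6.61 × 10^-11 m
For neutron: λ₂ = h/√(2m₂KE) = 1.54 × 10^-12 m

Since λ ∝ 1/√m at constant kinetic energy, the lighter particle has the longer wavelength.

The electron has the longer de Broglie wavelength.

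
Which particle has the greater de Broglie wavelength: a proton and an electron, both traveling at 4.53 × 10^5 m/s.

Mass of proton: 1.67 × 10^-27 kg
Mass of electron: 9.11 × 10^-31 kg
The electron has the longer wavelength.

Using λ = h/(mv), since both particles have the same velocity, the wavelength depends only on mass.

For proton: λ₁ = h/(m₁v) = 8.76 × 10^-13 m
For electron: λ₂ = h/(m₂v) = 1.61 × 10^-9 m

Since λ ∝ 1/m at constant velocity, the lighter particle has the longer wavelength.

The electron has the longer de Broglie wavelength.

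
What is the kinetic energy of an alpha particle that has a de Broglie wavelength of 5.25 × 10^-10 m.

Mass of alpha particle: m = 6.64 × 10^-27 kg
1.20 × 10^-22 J (or 7.49 × 10^-4 eV)

From λ = h/√(2mKE), we solve for KE:

λ² = h²/(2mKE)
KE = h²/(2mλ²)
KE = (6.626 × 10^-34 J·s)² / (2 × 6.64 × 10^-27 kg × (5.25 × 10^-10 m)²)
KE = 1.20 × 10^-22 J
KE = 7.49 × 10^-4 eV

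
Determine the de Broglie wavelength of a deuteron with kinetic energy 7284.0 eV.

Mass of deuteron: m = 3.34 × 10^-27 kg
2.37 × 10^-13 m

Using λ = h/√(2mKE):

First convert KE to Joules: KE = 7284.0 eV = 1.167 × 10^-15 J

λ = h/√(2mKE)
λ = (6.626 × 10^-34 J·s) / √(2 × 3.34 × 10^-27 kg × 1.167 × 10^-15 J)
λ = 2.37 × 10^-13 m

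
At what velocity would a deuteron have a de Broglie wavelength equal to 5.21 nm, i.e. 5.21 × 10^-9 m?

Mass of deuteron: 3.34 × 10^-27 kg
3.81 × 10^1 m/s

From λ = h/(mv), solve for v:

v = h/(mλ)
v = (6.626 × 10^-34 J·s) / (3.34 × 10^-27 kg × 5.21 × 10^-9 m)
v = 3.81 × 10^1 m/s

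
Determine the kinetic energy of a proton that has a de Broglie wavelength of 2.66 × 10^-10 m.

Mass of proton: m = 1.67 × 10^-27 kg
1.86 × 10^-21 J (or 0.0116 eV)

From λ = h/√(2mKE), we solve for KE:

λ² = h²/(2mKE)
KE = h²/(2mλ²)
KE = (6.626 × 10^-34 J·s)² / (2 × 1.67 × 10^-27 kg × (2.66 × 10^-10 m)²)
KE = 1.86 × 10^-21 J
KE = 0.0116 eV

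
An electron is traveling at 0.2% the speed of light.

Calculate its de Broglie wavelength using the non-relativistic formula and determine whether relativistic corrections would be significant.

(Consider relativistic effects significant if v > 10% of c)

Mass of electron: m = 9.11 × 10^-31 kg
No, relativistic corrections are not needed.

Using the non-relativistic de Broglie formula λ = h/(mv):

v = 0.2% × c = 5.996 × 10^5 m/s

λ = h/(mv)
λ = (6.626 × 10^-34 J·s) / (9.11 × 10^-31 kg × 5.996 × 10^5 m/s)
λ = 1.21 × 10^-9 m

Since v = 0.2% of c < 10% of c, relativistic corrections are NOT significant and this non-relativistic result is a good approximation.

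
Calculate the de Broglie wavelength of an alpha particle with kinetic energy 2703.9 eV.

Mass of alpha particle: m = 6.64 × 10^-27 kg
2.76 × 10^-13 m

Using λ = h/√(2mKE):

First convert KE to Joules: KE = 2703.9 eV = 4.332 × 10^-16 J

λ = h/√(2mKE)
λ = (6.626 × 10^-34 J·s) / √(2 × 6.64 × 10^-27 kg × 4.332 × 10^-16 J)
λ = 2.76 × 10^-13 m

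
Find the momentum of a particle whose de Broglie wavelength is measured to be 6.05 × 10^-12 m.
1.10 × 10^-22 kg·m/s

From the de Broglie relation λ = h/p, we solve for p:

p = h/λ
p = (6.626 × 10^-34 J·s) / (6.05 × 10^-12 m)
p = 1.10 × 10^-22 kg·m/s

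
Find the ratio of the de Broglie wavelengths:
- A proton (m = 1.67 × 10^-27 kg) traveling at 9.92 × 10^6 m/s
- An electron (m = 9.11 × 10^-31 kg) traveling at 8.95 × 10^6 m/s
λ₁/λ₂ = 4.92 × 10^-4

Using λ = h/(mv):

λ₁ = h/(m₁v₁) = 4.00 × 10^-14 m
λ₂ = h/(m₂v₂) = 8.13 × 10^-11 m

Ratio λ₁/λ₂ = (m₂v₂)/(m₁v₁)
         = (9.11 × 10^-31 kg × 8.95 × 10^6 m/s) / (1.67 × 10^-27 kg × 9.92 × 10^6 m/s)
         = 4.92 × 10^-4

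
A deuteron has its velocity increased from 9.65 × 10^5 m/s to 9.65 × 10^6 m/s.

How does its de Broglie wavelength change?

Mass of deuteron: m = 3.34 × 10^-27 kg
The wavelength decreases by a factor of 10.

Using λ = h/(mv):

Initial wavelength: λ₁ = h/(mv₁) = 2.06 × 10^-13 m
Final wavelength: λ₂ = h/(mv₂) = 2.06 × 10^-14 m

Since λ ∝ 1/v, when velocity increases by a factor of 10, the wavelength decreases by a factor of 10.

λ₂/λ₁ = v₁/v₂ = 1/10

The wavelength decreases by a factor of 10.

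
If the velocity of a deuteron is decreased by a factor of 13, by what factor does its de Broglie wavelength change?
The wavelength increases by a factor of 13.

From λ = h/(mv), the wavelength is inversely proportional to velocity:

λ ∝ 1/v

If v → v/13, then λ → 13λ

When velocity is decreased by a factor of 13, the wavelength increases by a factor of 13.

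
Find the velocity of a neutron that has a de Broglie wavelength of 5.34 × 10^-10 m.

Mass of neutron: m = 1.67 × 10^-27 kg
7.43 × 10^2 m/s

From the de Broglie relation λ = h/(mv), we solve for v:

v = h/(mλ)
v = (6.626 × 10^-34 J·s) / (1.67 × 10^-27 kg × 5.34 × 10^-10 m)
v = 7.43 × 10^2 m/s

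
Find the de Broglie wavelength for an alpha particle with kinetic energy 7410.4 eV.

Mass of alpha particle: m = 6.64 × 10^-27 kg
1.67 × 10^-13 m

Using λ = h/√(2mKE):

First convert KE to Joules: KE = 7410.4 eV = 1.187 × 10^-15 J

λ = h/√(2mKE)
λ = (6.626 × 10^-34 J·s) / √(2 × 6.64 × 10^-27 kg × 1.187 × 10^-15 J)
λ = 1.67 × 10^-13 m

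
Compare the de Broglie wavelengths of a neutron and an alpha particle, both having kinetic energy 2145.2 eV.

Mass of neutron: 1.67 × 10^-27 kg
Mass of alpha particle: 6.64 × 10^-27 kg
The neutron has the longer wavelength.

Using λ = h/√(2mKE):

For neutron: λ₁ = h/√(2m₁KE) = 6.18 × 10^-13 m
For alpha particle: λ₂ = h/√(2m₂KE) = 3.10 × 10^-13 m

Since λ ∝ 1/√m at constant kinetic energy, the lighter particle has the longer wavelength.

The neutron has the longer de Broglie wavelength.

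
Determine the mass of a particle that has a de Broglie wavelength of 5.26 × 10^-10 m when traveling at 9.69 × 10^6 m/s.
1.30 × 10^-31 kg

From the de Broglie relation λ = h/(mv), we solve for m:

m = h/(λv)
m = (6.626 × 10^-34 J·s) / (5.26 × 10^-10 m × 9.69 × 10^6 m/s)
m = 1.30 × 10^-31 kg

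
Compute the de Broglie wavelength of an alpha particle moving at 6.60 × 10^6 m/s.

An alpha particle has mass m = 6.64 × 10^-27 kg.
1.51 × 10^-14 m

Using the de Broglie relation λ = h/(mv):

λ = h/(mv)
λ = (6.626 × 10^-34 J·s) / (6.64 × 10^-27 kg × 6.60 × 10^6 m/s)
λ = 1.51 × 10^-14 m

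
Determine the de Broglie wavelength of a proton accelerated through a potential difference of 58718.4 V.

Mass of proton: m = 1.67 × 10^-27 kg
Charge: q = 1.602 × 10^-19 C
1.18 × 10^-13 m

When a particle is accelerated through voltage V, it gains kinetic energy KE = qV.

The de Broglie wavelength is then λ = h/√(2mqV):

λ = h/√(2mqV)
λ = (6.626 × 10^-34 J·s) / √(2 × 1.67 × 10^-27 kg × 1.602 × 10^-19 C × 58718.4 V)
λ = 1.18 × 10^-13 m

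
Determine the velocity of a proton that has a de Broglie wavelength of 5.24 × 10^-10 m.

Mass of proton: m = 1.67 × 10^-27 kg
7.57 × 10^2 m/s

From the de Broglie relation λ = h/(mv), we solve for v:

v = h/(mλ)
v = (6.626 × 10^-34 J·s) / (1.67 × 10^-27 kg × 5.24 × 10^-10 m)
v = 7.57 × 10^2 m/s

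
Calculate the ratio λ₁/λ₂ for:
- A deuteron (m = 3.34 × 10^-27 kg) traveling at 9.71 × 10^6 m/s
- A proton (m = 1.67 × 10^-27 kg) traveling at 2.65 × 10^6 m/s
λ₁/λ₂ = 0.136

Using λ = h/(mv):

λ₁ = h/(m₁v₁) = 2.04 × 10^-14 m
λ₂ = h/(m₂v₂) = 1.50 × 10^-13 m

Ratio λ₁/λ₂ = (m₂v₂)/(m₁v₁)
         = (1.67 × 10^-27 kg × 2.65 × 10^6 m/s) / (3.34 × 10^-27 kg × 9.71 × 10^6 m/s)
         = 0.136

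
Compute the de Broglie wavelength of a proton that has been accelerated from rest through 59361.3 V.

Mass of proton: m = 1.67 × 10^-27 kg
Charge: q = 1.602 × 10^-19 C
1.18 × 10^-13 m

When a particle is accelerated through voltage V, it gains kinetic energy KE = qV.

The de Broglie wavelength is then λ = h/√(2mqV):

λ = h/√(2mqV)
λ = (6.626 × 10^-34 J·s) / √(2 × 1.67 × 10^-27 kg × 1.602 × 10^-19 C × 59361.3 V)
λ = 1.18 × 10^-13 m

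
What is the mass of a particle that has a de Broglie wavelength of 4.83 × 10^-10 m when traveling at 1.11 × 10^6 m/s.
1.24 × 10^-30 kg

From the de Broglie relation λ = h/(mv), we solve for m:

m = h/(λv)
m = (6.626 × 10^-34 J·s) / (4.83 × 10^-10 m × 1.11 × 10^6 m/s)
m = 1.24 × 10^-30 kg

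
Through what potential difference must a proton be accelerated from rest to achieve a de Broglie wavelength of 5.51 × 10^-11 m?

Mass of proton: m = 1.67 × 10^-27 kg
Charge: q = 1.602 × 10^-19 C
2.70 × 10^-1 V

From λ = h/√(2mqV), we solve for V:

λ² = h²/(2mqV)
V = h²/(2mqλ²)
V = (6.626 × 10^-34 J·s)² / (2 × 1.67 × 10^-27 kg × 1.602 × 10^-19 C × (5.51 × 10^-11 m)²)
V = 2.70 × 10^-1 V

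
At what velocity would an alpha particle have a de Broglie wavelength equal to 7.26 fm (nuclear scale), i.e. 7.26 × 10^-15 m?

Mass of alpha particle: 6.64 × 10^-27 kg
1.37 × 10^7 m/s

From λ = h/(mv), solve for v:

v = h/(mλ)
v = (6.626 × 10^-34 J·s) / (6.64 × 10^-27 kg × 7.26 × 10^-15 m)
v = 1.37 × 10^7 m/s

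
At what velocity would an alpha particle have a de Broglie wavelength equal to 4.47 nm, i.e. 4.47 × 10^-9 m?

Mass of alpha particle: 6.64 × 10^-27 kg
2.23 × 10^1 m/s

From λ = h/(mv), solve for v:

v = h/(mλ)
v = (6.626 × 10^-34 J·s) / (6.64 × 10^-27 kg × 4.47 × 10^-9 m)
v = 2.23 × 10^1 m/s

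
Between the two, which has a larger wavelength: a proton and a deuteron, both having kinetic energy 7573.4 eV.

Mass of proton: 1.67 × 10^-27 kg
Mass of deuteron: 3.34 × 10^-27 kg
The proton has the longer wavelength.

Using λ = h/√(2mKE):

For proton: λ₁ = h/√(2m₁KE) = 3.29 × 10^-13 m
For deuteron: λ₂ = h/√(2m₂KE) = 2.33 × 10^-13 m

Since λ ∝ 1/√m at constant kinetic energy, the lighter particle has the longer wavelength.

The proton has the longer de Broglie wavelength.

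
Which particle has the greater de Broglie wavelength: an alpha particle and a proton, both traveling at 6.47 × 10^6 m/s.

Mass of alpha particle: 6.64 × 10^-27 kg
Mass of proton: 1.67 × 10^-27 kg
The proton has the longer wavelength.

Using λ = h/(mv), since both particles have the same velocity, the wavelength depends only on mass.

For alpha particle: λ₁ = h/(m₁v) = 1.54 × 10^-14 m
For proton: λ₂ = h/(m₂v) = 6.13 × 10^-14 m

Since λ ∝ 1/m at constant velocity, the lighter particle has the longer wavelength.

The proton has the longer de Broglie wavelength.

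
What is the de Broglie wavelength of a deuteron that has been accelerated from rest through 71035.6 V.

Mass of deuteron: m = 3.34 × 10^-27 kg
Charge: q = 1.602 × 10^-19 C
7.60 × 10^-14 m

When a particle is accelerated through voltage V, it gains kinetic energy KE = qV.

The de Broglie wavelength is then λ = h/√(2mqV):

λ = h/√(2mqV)
λ = (6.626 × 10^-34 J·s) / √(2 × 3.34 × 10^-27 kg × 1.602 × 10^-19 C × 71035.6 V)
λ = 7.60 × 10^-14 m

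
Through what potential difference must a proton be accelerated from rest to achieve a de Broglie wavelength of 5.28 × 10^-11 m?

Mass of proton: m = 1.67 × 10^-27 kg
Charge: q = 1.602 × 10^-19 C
2.94 × 10^-1 V

From λ = h/√(2mqV), we solve for V:

λ² = h²/(2mqV)
V = h²/(2mqλ²)
V = (6.626 × 10^-34 J·s)² / (2 × 1.67 × 10^-27 kg × 1.602 × 10^-19 C × (5.28 × 10^-11 m)²)
V = 2.94 × 10^-1 V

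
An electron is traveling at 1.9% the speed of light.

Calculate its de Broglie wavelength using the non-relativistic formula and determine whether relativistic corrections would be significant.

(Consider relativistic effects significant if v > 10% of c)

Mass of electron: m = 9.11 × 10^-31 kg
No, relativistic corrections are not needed.

Using the non-relativistic de Broglie formula λ = h/(mv):

v = 1.9% × c = 5.696 × 10^6 m/s

λ = h/(mv)
λ = (6.626 × 10^-34 J·s) / (9.11 × 10^-31 kg × 5.696 × 10^6 m/s)
λ = 1.28 × 10^-10 m

Since v = 1.9% of c < 10% of c, relativistic corrections are NOT significant and this non-relativistic result is a good approximation.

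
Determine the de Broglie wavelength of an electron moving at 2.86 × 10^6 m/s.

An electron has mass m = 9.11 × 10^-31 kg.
2.54 × 10^-10 m

Using the de Broglie relation λ = h/(mv):

λ = h/(mv)
λ = (6.626 × 10^-34 J·s) / (9.11 × 10^-31 kg × 2.86 × 10^6 m/s)
λ = 2.54 × 10^-10 m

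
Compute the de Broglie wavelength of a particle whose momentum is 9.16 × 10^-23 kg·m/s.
7.23 × 10^-12 m

Using the de Broglie relation λ = h/p:

λ = h/p
λ = (6.626 × 10^-34 J·s) / (9.16 × 10^-23 kg·m/s)
λ = 7.23 × 10^-12 m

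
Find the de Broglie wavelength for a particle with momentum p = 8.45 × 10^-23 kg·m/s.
7.84 × 10^-12 m

Using the de Broglie relation λ = h/p:

λ = h/p
λ = (6.626 × 10^-34 J·s) / (8.45 × 10^-23 kg·m/s)
λ = 7.84 × 10^-12 m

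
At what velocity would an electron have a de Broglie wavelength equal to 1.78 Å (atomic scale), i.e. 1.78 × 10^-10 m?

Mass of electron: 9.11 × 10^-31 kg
4.09 × 10^6 m/s

From λ = h/(mv), solve for v:

v = h/(mλ)
v = (6.626 × 10^-34 J·s) / (9.11 × 10^-31 kg × 1.78 × 10^-10 m)
v = 4.09 × 10^6 m/s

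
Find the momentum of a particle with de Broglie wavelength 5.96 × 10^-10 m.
1.11 × 10^-24 kg·m/s

From the de Broglie relation λ = h/p, we solve for p:

p = h/λ
p = (6.626 × 10^-34 J·s) / (5.96 × 10^-10 m)
p = 1.11 × 10^-24 kg·m/s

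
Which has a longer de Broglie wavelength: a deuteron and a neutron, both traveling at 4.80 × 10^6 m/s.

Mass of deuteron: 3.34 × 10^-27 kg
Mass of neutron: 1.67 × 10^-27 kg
The neutron has the longer wavelength.

Using λ = h/(mv), since both particles have the same velocity, the wavelength depends only on mass.

For deuteron: λ₁ = h/(m₁v) = 4.13 × 10^-14 m
For neutron: λ₂ = h/(m₂v) = 8.27 × 10^-14 m

Since λ ∝ 1/m at constant velocity, the lighter particle has the longer wavelength.

The neutron has the longer de Broglie wavelength.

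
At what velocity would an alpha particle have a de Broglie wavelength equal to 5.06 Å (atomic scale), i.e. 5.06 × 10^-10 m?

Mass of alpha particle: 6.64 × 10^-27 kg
1.97 × 10^2 m/s

From λ = h/(mv), solve for v:

v = h/(mλ)
v = (6.626 × 10^-34 J·s) / (6.64 × 10^-27 kg × 5.06 × 10^-10 m)
v = 1.97 × 10^2 m/s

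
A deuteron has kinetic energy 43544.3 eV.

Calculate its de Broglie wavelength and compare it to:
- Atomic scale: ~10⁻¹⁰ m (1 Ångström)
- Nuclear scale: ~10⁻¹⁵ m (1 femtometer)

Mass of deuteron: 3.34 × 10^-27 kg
λ = 9.71 × 10^-14 m, which is between nuclear and atomic scales.

Using λ = h/√(2mKE):

KE = 43544.3 eV = 6.977 × 10^-15 J

λ = h/√(2mKE)
λ = (6.626 × 10^-34 J·s) / √(2 × 3.34 × 10^-27 kg × 6.977 × 10^-15 J)
λ = 9.71 × 10^-14 m

Comparison:
- Atomic scale (10⁻¹⁰ m): λ is 0.00097× this size
- Nuclear scale (10⁻¹⁵ m): λ is 97× this size

The wavelength is between nuclear and atomic scales.

This wavelength is appropriate for probing atomic structure but too large for nuclear physics experiments.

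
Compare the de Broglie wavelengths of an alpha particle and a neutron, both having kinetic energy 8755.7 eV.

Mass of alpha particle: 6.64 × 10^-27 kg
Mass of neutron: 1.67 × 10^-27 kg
The neutron has the longer wavelength.

Using λ = h/√(2mKE):

For alpha particle: λ₁ = h/√(2m₁KE) = 1.54 × 10^-13 m
For neutron: λ₂ = h/√(2m₂KE) = 3.06 × 10^-13 m

Since λ ∝ 1/√m at constant kinetic energy, the lighter particle has the longer wavelength.

The neutron has the longer de Broglie wavelength.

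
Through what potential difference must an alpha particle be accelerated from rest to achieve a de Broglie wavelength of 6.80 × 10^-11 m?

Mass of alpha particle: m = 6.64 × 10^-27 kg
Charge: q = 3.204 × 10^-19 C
2.23 × 10^-2 V

From λ = h/√(2mqV), we solve for V:

λ² = h²/(2mqV)
V = h²/(2mqλ²)
V = (6.626 × 10^-34 J·s)² / (2 × 6.64 × 10^-27 kg × 3.204 × 10^-19 C × (6.80 × 10^-11 m)²)
V = 2.23 × 10^-2 V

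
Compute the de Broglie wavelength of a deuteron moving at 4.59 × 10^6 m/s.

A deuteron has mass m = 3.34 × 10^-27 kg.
4.32 × 10^-14 m

Using the de Broglie relation λ = h/(mv):

λ = h/(mv)
λ = (6.626 × 10^-34 J·s) / (3.34 × 10^-27 kg × 4.59 × 10^6 m/s)
λ = 4.32 × 10^-14 m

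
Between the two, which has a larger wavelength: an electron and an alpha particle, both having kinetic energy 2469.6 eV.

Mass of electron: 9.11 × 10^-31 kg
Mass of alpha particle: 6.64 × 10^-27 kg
The electron has the longer wavelength.

Using λ = h/√(2mKE):

For electron: λ₁ = h/√(2m₁KE) = 2.47 × 10^-11 m
For alpha particle: λ₂ = h/√(2m₂KE) = 2.89 × 10^-13 m

Since λ ∝ 1/√m at constant kinetic energy, the lighter particle has the longer wavelength.

The electron has the longer de Broglie wavelength.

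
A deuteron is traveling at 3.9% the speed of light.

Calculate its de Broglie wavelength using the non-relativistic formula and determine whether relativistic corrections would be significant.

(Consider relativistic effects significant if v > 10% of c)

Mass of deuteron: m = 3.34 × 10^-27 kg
No, relativistic corrections are not needed.

Using the non-relativistic de Broglie formula λ = h/(mv):

v = 3.9% × c = 1.169 × 10^7 m/s

λ = h/(mv)
λ = (6.626 × 10^-34 J·s) / (3.34 × 10^-27 kg × 1.169 × 10^7 m/s)
λ = 1.70 × 10^-14 m

Since v = 3.9% of c < 10% of c, relativistic corrections are NOT significant and this non-relativistic result is a good approximation.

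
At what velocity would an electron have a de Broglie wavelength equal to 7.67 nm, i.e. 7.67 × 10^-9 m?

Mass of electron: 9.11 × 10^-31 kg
9.48 × 10^4 m/s

From λ = h/(mv), solve for v:

v = h/(mλ)
v = (6.626 × 10^-34 J·s) / (9.11 × 10^-31 kg × 7.67 × 10^-9 m)
v = 9.48 × 10^4 m/s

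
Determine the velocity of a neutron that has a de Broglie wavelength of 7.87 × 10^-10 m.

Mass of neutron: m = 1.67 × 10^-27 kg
5.04 × 10^2 m/s

From the de Broglie relation λ = h/(mv), we solve for v:

v = h/(mλ)
v = (6.626 × 10^-34 J·s) / (1.67 × 10^-27 kg × 7.87 × 10^-10 m)
v = 5.04 × 10^2 m/s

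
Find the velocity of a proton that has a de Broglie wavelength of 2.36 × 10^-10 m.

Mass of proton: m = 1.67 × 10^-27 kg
1.68 × 10^3 m/s

From the de Broglie relation λ = h/(mv), we solve for v:

v = h/(mλ)
v = (6.626 × 10^-34 J·s) / (1.67 × 10^-27 kg × 2.36 × 10^-10 m)
v = 1.68 × 10^3 m/s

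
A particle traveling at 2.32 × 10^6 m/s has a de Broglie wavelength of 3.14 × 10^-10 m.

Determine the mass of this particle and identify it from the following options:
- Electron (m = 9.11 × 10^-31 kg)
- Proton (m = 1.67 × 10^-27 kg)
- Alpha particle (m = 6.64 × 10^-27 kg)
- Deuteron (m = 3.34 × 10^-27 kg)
The particle is an electron.

From λ = h/(mv), solve for mass:

m = h/(λv)
m = (6.626 × 10^-34 J·s) / (3.14 × 10^-10 m × 2.32 × 10^6 m/s)
m = 9.10 × 10^-31 kg

Comparing with the listed masses, this is closest to an electron.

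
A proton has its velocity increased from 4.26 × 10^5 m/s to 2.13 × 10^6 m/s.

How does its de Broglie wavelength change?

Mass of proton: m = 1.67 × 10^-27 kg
The wavelength decreases by a factor of 5.

Using λ = h/(mv):

Initial wavelength: λ₁ = h/(mv₁) = 9.31 × 10^-13 m
Final wavelength: λ₂ = h/(mv₂) = 1.86 × 10^-13 m

Since λ ∝ 1/v, when velocity increases by a factor of 5, the wavelength decreases by a factor of 5.

λ₂/λ₁ = v₁/v₂ = 1/5

The wavelength decreases by a factor of 5.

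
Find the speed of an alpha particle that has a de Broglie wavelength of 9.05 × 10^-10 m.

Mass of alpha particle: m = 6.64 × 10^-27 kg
1.10 × 10^2 m/s

From the de Broglie relation λ = h/(mv), we solve for v:

v = h/(mλ)
v = (6.626 × 10^-34 J·s) / (6.64 × 10^-27 kg × 9.05 × 10^-10 m)
v = 1.10 × 10^2 m/s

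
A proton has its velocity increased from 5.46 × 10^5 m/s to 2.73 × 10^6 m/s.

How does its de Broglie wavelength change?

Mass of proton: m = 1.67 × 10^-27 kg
The wavelength decreases by a factor of 5.

Using λ = h/(mv):

Initial wavelength: λ₁ = h/(mv₁) = 7.27 × 10^-13 m
Final wavelength: λ₂ = h/(mv₂) = 1.45 × 10^-13 m

Since λ ∝ 1/v, when velocity increases by a factor of 5, the wavelength decreases by a factor of 5.

λ₂/λ₁ = v₁/v₂ = 1/5

The wavelength decreases by a factor of 5.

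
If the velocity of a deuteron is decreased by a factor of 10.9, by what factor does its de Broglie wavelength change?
The wavelength increases by a factor of 10.9.

From λ = h/(mv), the wavelength is inversely proportional to velocity:

λ ∝ 1/v

If v → v/10.9, then λ → 10.9λ

When velocity is decreased by a factor of 10.9, the wavelength increases by a factor of 10.9.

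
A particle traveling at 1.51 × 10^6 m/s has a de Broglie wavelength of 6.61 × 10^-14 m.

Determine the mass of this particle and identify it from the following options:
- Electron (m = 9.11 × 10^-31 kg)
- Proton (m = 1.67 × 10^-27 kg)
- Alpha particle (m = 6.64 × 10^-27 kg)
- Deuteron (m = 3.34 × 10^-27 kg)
The particle is an alpha particle.

From λ = h/(mv), solve for mass:

m = h/(λv)
m = (6.626 × 10^-34 J·s) / (6.61 × 10^-14 m × 1.51 × 10^6 m/s)
m = 6.64 × 10^-27 kg

Comparing with the listed masses, this is closest to an alpha particle.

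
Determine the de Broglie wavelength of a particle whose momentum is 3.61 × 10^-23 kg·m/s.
1.84 × 10^-11 m

Using the de Broglie relation λ = h/p:

λ = h/p
λ = (6.626 × 10^-34 J·s) / (3.61 × 10^-23 kg·m/s)
λ = 1.84 × 10^-11 m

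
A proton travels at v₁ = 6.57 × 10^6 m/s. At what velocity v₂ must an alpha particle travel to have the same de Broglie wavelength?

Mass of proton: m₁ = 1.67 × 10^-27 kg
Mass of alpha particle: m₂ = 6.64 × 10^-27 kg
v₂ = 1.65 × 10^6 m/s

For equal de Broglie wavelengths: λ₁ = λ₂

h/(m₁v₁) = h/(m₂v₂)
m₁v₁ = m₂v₂
v₂ = v₁ · (m₁/m₂)

v₂ = 6.57 × 10^6 m/s × (1.67 × 10^-27 kg / 6.64 × 10^-27 kg)
v₂ = 1.65 × 10^6 m/s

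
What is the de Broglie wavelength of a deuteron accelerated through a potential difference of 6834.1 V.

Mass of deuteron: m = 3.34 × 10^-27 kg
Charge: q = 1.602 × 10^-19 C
2.45 × 10^-13 m

When a particle is accelerated through voltage V, it gains kinetic energy KE = qV.

The de Broglie wavelength is then λ = h/√(2mqV):

λ = h/√(2mqV)
λ = (6.626 × 10^-34 J·s) / √(2 × 3.34 × 10^-27 kg × 1.602 × 10^-19 C × 6834.1 V)
λ = 2.45 × 10^-13 m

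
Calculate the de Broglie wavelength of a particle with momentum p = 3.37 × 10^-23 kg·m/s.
1.97 × 10^-11 m

Using the de Broglie relation λ = h/p:

λ = h/p
λ = (6.626 × 10^-34 J·s) / (3.37 × 10^-23 kg·m/s)
λ = 1.97 × 10^-11 m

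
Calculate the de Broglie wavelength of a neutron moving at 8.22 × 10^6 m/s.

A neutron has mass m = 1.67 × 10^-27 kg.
4.83 × 10^-14 m

Using the de Broglie relation λ = h/(mv):

λ = h/(mv)
λ = (6.626 × 10^-34 J·s) / (1.67 × 10^-27 kg × 8.22 × 10^6 m/s)
λ = 4.83 × 10^-14 m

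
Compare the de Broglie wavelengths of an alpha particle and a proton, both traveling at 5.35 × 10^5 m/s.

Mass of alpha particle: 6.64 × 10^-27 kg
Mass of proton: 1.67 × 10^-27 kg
The proton has the longer wavelength.

Using λ = h/(mv), since both particles have the same velocity, the wavelength depends only on mass.

For alpha particle: λ₁ = h/(m₁v) = 1.87 × 10^-13 m
For proton: λ₂ = h/(m₂v) = 7.42 × 10^-13 m

Since λ ∝ 1/m at constant velocity, the lighter particle has the longer wavelength.

The proton has the longer de Broglie wavelength.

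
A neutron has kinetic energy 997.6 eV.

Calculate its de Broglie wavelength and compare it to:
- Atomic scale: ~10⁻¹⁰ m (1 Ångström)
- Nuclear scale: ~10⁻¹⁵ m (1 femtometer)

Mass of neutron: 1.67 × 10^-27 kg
λ = 9.07 × 10^-13 m, which is between nuclear and atomic scales.

Using λ = h/√(2mKE):

KE = 997.6 eV = 1.598 × 10^-16 J

λ = h/√(2mKE)
λ = (6.626 × 10^-34 J·s) / √(2 × 1.67 × 10^-27 kg × 1.598 × 10^-16 J)
λ = 9.07 × 10^-13 m

Comparison:
- Atomic scale (10⁻¹⁰ m): λ is 0.0091× this size
- Nuclear scale (10⁻¹⁵ m): λ is 9.1e+02× this size

The wavelength is between nuclear and atomic scales.

This wavelength is appropriate for probing atomic structure but too large for nuclear physics experiments.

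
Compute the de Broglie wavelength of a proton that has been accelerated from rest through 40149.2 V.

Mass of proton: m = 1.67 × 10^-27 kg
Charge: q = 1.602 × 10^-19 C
1.43 × 10^-13 m

When a particle is accelerated through voltage V, it gains kinetic energy KE = qV.

The de Broglie wavelength is then λ = h/√(2mqV):

λ = h/√(2mqV)
λ = (6.626 × 10^-34 J·s) / √(2 × 1.67 × 10^-27 kg × 1.602 × 10^-19 C × 40149.2 V)
λ = 1.43 × 10^-13 m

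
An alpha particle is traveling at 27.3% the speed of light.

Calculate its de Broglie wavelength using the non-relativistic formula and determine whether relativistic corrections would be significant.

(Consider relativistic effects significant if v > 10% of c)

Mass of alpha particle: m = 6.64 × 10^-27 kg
Yes, relativistic corrections are needed.

Using the non-relativistic de Broglie formula λ = h/(mv):

v = 27.3% × c = 8.184 × 10^7 m/s

λ = h/(mv)
λ = (6.626 × 10^-34 J·s) / (6.64 × 10^-27 kg × 8.184 × 10^7 m/s)
λ = 1.22 × 10^-15 m

Since v = 27.3% of c > 10% of c, relativistic corrections ARE significant and the actual wavelength would differ from this non-relativistic estimate.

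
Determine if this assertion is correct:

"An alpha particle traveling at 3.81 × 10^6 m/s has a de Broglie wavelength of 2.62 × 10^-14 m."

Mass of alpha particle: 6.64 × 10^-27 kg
True

The claim is correct.

Using λ = h/(mv):
λ = (6.626 × 10^-34 J·s) / (6.64 × 10^-27 kg × 3.81 × 10^6 m/s)
λ = 2.62 × 10^-14 m

This matches the claimed value.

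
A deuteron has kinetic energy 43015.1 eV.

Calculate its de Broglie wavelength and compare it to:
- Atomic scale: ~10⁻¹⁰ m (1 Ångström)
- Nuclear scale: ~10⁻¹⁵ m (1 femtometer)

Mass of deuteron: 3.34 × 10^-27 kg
λ = 9.77 × 10^-14 m, which is between nuclear and atomic scales.

Using λ = h/√(2mKE):

KE = 43015.1 eV = 6.892 × 10^-15 J

λ = h/√(2mKE)
λ = (6.626 × 10^-34 J·s) / √(2 × 3.34 × 10^-27 kg × 6.892 × 10^-15 J)
λ = 9.77 × 10^-14 m

Comparison:
- Atomic scale (10⁻¹⁰ m): λ is 0.00098× this size
- Nuclear scale (10⁻¹⁵ m): λ is 98× this size

The wavelength is between nuclear and atomic scales.

This wavelength is appropriate for probing atomic structure but too large for nuclear physics experiments.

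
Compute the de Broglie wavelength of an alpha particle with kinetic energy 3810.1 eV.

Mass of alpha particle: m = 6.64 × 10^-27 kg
2.33 × 10^-13 m

Using λ = h/√(2mKE):

First convert KE to Joules: KE = 3810.1 eV = 6.104 × 10^-16 J

λ = h/√(2mKE)
λ = (6.626 × 10^-34 J·s) / √(2 × 6.64 × 10^-27 kg × 6.104 × 10^-16 J)
λ = 2.33 × 10^-13 m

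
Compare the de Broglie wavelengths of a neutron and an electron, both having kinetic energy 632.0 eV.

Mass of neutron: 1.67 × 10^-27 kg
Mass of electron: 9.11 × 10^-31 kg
The electron has the longer wavelength.

Using λ = h/√(2mKE):

For neutron: λ₁ = h/√(2m₁KE) = 1.14 × 10^-12 m
For electron: λ₂ = h/√(2m₂KE) = 4.88 × 10^-11 m

Since λ ∝ 1/√m at constant kinetic energy, the lighter particle has the longer wavelength.

The electron has the longer de Broglie wavelength.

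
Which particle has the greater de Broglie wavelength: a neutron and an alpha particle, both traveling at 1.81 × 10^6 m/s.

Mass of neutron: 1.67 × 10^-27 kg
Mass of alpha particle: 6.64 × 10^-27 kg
The neutron has the longer wavelength.

Using λ = h/(mv), since both particles have the same velocity, the wavelength depends only on mass.

For neutron: λ₁ = h/(m₁v) = 2.19 × 10^-13 m
For alpha particle: λ₂ = h/(m₂v) = 5.51 × 10^-14 m

Since λ ∝ 1/m at constant velocity, the lighter particle has the longer wavelength.

The neutron has the longer de Broglie wavelength.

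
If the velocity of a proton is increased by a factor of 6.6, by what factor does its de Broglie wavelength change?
The wavelength decreases by a factor of 6.6.

From λ = h/(mv), the wavelength is inversely proportional to velocity:

λ ∝ 1/v

If v → 6.6v, then λ → λ/6.6

When velocity is increased by a factor of 6.6, the wavelength decreases by a factor of 6.6.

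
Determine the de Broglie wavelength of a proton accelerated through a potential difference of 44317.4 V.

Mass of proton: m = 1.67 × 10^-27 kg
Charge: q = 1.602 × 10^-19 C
1.36 × 10^-13 m

When a particle is accelerated through voltage V, it gains kinetic energy KE = qV.

The de Broglie wavelength is then λ = h/√(2mqV):

λ = h/√(2mqV)
λ = (6.626 × 10^-34 J·s) / √(2 × 1.67 × 10^-27 kg × 1.602 × 10^-19 C × 44317.4 V)
λ = 1.36 × 10^-13 m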